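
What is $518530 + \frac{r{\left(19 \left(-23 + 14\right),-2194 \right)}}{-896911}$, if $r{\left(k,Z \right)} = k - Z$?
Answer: $\frac{465075258807}{896911} \approx 5.1853 \cdot 10^{5}$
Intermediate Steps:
$518530 + \frac{r{\left(19 \left(-23 + 14\right),-2194 \right)}}{-896911} = 518530 + \frac{19 \left(-23 + 14\right) - -2194}{-896911} = 518530 + \left(19 \left(-9\right) + 2194\right) \left(- \frac{1}{896911}\right) = 518530 + \left(-171 + 2194\right) \left(- \frac{1}{896911}\right) = 518530 + 2023 \left(- \frac{1}{896911}\right) = 518530 - \frac{2023}{896911} = \frac{465075258807}{896911}$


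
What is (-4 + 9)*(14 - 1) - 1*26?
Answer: 39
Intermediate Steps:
(-4 + 9)*(14 - 1) - 1*26 = 5*13 - 26 = 65 - 26 = 39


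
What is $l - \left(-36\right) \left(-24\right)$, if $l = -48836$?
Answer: $-49700$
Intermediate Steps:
$l - \left(-36\right) \left(-24\right) = -48836 - \left(-36\right) \left(-24\right) = -48836 - 864 = -49700$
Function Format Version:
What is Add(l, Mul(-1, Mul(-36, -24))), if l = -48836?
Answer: -49700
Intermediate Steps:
Add(l, Mul(-1, Mul(-36, -24))) = Add(-48836, Mul(-1, Mul(-36, -24))) = Add(-48836, Mul(-1, 864)) = Add(-48836, -864) = -49700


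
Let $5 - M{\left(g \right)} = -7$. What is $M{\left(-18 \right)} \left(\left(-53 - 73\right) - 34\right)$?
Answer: $-1920$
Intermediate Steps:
$M{\left(g \right)} = 12$ ($M{\left(g \right)} = 5 - -7 = 5 + 7 = 12$)
$M{\left(-18 \right)} \left(\left(-53 - 73\right) - 34\right) = 12 \left(\left(-53 - 73\right) - 34\right) = 12 \left(-126 - 34\right) = 12 \left(-160\right) = -1920$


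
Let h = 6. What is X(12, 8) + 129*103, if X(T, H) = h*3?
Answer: 13305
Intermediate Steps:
X(T, H) = 18 (X(T, H) = 6*3 = 18)
X(12, 8) + 129*103 = 18 + 129*103 = 18 + 13287 = 13305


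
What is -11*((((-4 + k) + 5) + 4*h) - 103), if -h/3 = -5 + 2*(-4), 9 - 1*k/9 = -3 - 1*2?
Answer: -1980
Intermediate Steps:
k = 126 (k = 81 - 9*(-3 - 1*2) = 81 - 9*(-3 - 2) = 81 - 9*(-5) = 81 + 45 = 126)
h = 39 (h = -3*(-5 + 2*(-4)) = -3*(-5 - 8) = -3*(-13) = 39)
-11*((((-4 + k) + 5) + 4*h) - 103) = -11*((((-4 + 126) + 5) + 4*39) - 103) = -11*(((122 + 5) + 156) - 103) = -11*((127 + 156) - 103) = -11*(283 - 103) = -11*180 = -1980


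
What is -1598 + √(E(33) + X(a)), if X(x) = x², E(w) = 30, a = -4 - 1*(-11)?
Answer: -1598 + √79 ≈ -1589.1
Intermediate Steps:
a = 7 (a = -4 + 11 = 7)
-1598 + √(E(33) + X(a)) = -1598 + √(30 + 7²) = -1598 + √(30 + 49) = -1598 + √79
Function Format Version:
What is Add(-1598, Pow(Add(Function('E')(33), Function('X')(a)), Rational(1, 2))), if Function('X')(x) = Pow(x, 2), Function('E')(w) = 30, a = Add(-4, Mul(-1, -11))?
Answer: Add(-1598, Pow(79, Rational(1, 2))) ≈ -1589.1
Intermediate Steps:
a = 7 (a = Add(-4, 11) = 7)
Add(-1598, Pow(Add(Function('E')(33), Function('X')(a)), Rational(1, 2))) = Add(-1598, Pow(Add(30, Pow(7, 2)), Rational(1, 2))) = Add(-1598, Pow(Add(30, 49), Rational(1, 2))) = Add(-1598, Pow(79, Rational(1, 2)))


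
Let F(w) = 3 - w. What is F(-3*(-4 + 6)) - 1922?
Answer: -1913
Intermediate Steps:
F(-3*(-4 + 6)) - 1922 = (3 - (-3)*(-4 + 6)) - 1922 = (3 - (-3)*2) - 1922 = (3 - 1*(-6)) - 1922 = (3 + 6) - 1922 = 9 - 1922 = -1913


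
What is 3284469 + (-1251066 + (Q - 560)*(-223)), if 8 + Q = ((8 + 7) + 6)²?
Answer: 2061724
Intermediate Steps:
Q = 433 (Q = -8 + ((8 + 7) + 6)² = -8 + (15 + 6)² = -8 + 21² = -8 + 441 = 433)
3284469 + (-1251066 + (Q - 560)*(-223)) = 3284469 + (-1251066 + (433 - 560)*(-223)) = 3284469 + (-1251066 - 127*(-223)) = 3284469 + (-1251066 + 28321) = 3284469 - 1222745 = 2061724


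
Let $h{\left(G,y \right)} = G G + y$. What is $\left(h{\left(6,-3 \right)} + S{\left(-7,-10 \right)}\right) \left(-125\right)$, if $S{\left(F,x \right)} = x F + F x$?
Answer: $-21625$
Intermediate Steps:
$h{\left(G,y \right)} = y + G^{2}$ ($h{\left(G,y \right)} = G^{2} + y = y + G^{2}$)
$S{\left(F,x \right)} = 2 F x$ ($S{\left(F,x \right)} = F x + F x = 2 F x$)
$\left(h{\left(6,-3 \right)} + S{\left(-7,-10 \right)}\right) \left(-125\right) = \left(\left(-3 + 6^{2}\right) + 2 \left(-7\right) \left(-10\right)\right) \left(-125\right) = \left(\left(-3 + 36\right) + 140\right) \left(-125\right) = \left(33 + 140\right) \left(-125\right) = 173 \left(-125\right) = -21625$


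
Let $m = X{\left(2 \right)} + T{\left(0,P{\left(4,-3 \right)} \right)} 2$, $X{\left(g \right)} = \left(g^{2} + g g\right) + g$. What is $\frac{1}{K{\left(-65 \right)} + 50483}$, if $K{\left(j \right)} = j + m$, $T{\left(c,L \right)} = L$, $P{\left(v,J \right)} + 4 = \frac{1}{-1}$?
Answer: $\frac{1}{50418} \approx 1.9834 \cdot 10^{-5}$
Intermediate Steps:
$P{\left(v,J \right)} = -5$ ($P{\left(v,J \right)} = -4 + \frac{1}{-1} = -4 - 1 = -5$)
$X{\left(g \right)} = g + 2 g^{2}$ ($X{\left(g \right)} = \left(g^{2} + g^{2}\right) + g = 2 g^{2} + g = g + 2 g^{2}$)
$m = 0$ ($m = 2 \left(1 + 2 \cdot 2\right) - 10 = 2 \left(1 + 4\right) - 10 = 2 \cdot 5 - 10 = 10 - 10 = 0$)
$K{\left(j \right)} = j$ ($K{\left(j \right)} = j + 0 = j$)
$\frac{1}{K{\left(-65 \right)} + 50483} = \frac{1}{-65 + 50483} = \frac{1}{50418}$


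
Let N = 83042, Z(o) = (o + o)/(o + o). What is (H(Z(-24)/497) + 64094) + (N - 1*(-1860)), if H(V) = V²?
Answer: 36803352965/247009 ≈ 1.4900e+5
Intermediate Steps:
Z(o) = 1 (Z(o) = (2*o)/((2*o)) = (2*o)*(1/(2*o)) = 1)
(H(Z(-24)/497) + 64094) + (N - 1*(-1860)) = ((1/497)² + 64094) + (83042 - 1*(-1860)) = ((1*(1/497))² + 64094) + (83042 + 1860) = ((1/497)² + 64094) + 84902 = (1/247009 + 64094) + 84902 = 15831794847/247009 + 84902 = 36803352965/247009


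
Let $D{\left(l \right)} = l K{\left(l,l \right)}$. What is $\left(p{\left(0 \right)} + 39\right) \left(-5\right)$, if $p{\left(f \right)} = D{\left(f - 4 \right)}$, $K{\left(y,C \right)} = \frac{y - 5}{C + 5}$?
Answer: $-375$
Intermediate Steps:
$K{\left(y,C \right)} = \frac{-5 + y}{5 + C}$
$D{\left(l \right)} = \frac{l \left(-5 + l\right)}{5 + l}$ ($D{\left(l \right)} = l \frac{-5 + l}{5 + l} = \frac{l \left(-5 + l\right)}{5 + l}$)
$p{\left(f \right)} = \frac{\left(-9 + f\right) \left(-4 + f\right)}{1 + f}$ ($p{\left(f \right)} = \frac{\left(f - 4\right) \left(-5 + \left(f - 4\right)\right)}{5 + \left(f - 4\right)} = \frac{\left(-4 + f\right) \left(-5 + \left(-4 + f\right)\right)}{5 + \left(-4 + f\right)} = \frac{\left(-4 + f\right) \left(-9 + f\right)}{1 + f} = \frac{\left(-9 + f\right) \left(-4 + f\right)}{1 + f}$)
$\left(p{\left(0 \right)} + 39\right) \left(-5\right) = \left(\frac{\left(-9 + 0\right) \left(-4 + 0\right)}{1 + 0} + 39\right) \left(-5\right) = \left(1^{-1} \left(-9\right) \left(-4\right) + 39\right) \left(-5\right) = \left(1 \left(-9\right) \left(-4\right) + 39\right) \left(-5\right) = \left(36 + 39\right) \left(-5\right) = 75 \left(-5\right) = -375$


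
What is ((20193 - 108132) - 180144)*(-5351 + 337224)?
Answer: -88969509459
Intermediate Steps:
((20193 - 108132) - 180144)*(-5351 + 337224) = (-87939 - 180144)*331873 = -268083*331873 = -88969509459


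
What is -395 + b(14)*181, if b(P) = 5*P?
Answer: 12275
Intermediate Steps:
-395 + b(14)*181 = -395 + (5*14)*181 = -395 + 70*181 = -395 + 12670 = 12275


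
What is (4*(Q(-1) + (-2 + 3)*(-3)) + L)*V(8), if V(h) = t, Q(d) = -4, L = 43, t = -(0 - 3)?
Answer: 45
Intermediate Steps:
t = 3 (t = -1*(-3) = 3)
V(h) = 3
(4*(Q(-1) + (-2 + 3)*(-3)) + L)*V(8) = (4*(-4 + (-2 + 3)*(-3)) + 43)*3 = (4*(-4 + 1*(-3)) + 43)*3 = (4*(-4 - 3) + 43)*3 = (4*(-7) + 43)*3 = (-28 + 43)*3 = 15*3 = 45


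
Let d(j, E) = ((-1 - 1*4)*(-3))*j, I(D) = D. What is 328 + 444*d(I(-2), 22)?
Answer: -12992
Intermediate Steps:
d(j, E) = 15*j (d(j, E) = ((-1 - 4)*(-3))*j = (-5*(-3))*j = 15*j)
328 + 444*d(I(-2), 22) = 328 + 444*(15*(-2)) = 328 + 444*(-30) = 328 - 13320 = -12992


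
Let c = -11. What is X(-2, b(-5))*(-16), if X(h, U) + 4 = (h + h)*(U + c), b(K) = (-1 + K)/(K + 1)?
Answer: -544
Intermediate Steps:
b(K) = (-1 + K)/(1 + K)
X(h, U) = -4 + 2*h*(-11 + U) (X(h, U) = -4 + (h + h)*(U - 11) = -4 + (2*h)*(-11 + U) = -4 + 2*h*(-11 + U))
X(-2, b(-5))*(-16) = (-4 - 22*(-2) + 2*((-1 - 5)/(1 - 5))*(-2))*(-16) = (-4 + 44 + 2*(-6/(-4))*(-2))*(-16) = (-4 + 44 + 2*(-1/4*(-6))*(-2))*(-16) = (-4 + 44 + 2*(3/2)*(-2))*(-16) = (-4 + 44 - 6)*(-16) = 34*(-16) = -544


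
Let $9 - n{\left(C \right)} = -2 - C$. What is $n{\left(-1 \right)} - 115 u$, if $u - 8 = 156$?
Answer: $-18850$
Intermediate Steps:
$u = 164$ ($u = 8 + 156 = 164$)
$n{\left(C \right)} = 11 + C$ ($n{\left(C \right)} = 9 - \left(-2 - C\right) = 9 + \left(2 + C\right) = 11 + C$)
$n{\left(-1 \right)} - 115 u = \left(11 - 1\right) - 18860 = 10 - 18860 = -18850$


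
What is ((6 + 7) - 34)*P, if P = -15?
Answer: 315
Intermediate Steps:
((6 + 7) - 34)*P = ((6 + 7) - 34)*(-15) = (13 - 34)*(-15) = -21*(-15) = 315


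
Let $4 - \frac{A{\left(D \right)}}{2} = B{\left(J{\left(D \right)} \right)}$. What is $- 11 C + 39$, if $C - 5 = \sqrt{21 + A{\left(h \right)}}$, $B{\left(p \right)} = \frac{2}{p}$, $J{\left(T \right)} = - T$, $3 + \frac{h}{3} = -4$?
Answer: $-16 - \frac{121 \sqrt{105}}{21} \approx -75.042$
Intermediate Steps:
$h = -21$ ($h = -9 + 3 \left(-4\right) = -9 - 12 = -21$)
$A{\left(D \right)} = 8 + \frac{4}{D}$ ($A{\left(D \right)} = 8 - 2 \frac{2}{\left(-1\right) D} = 8 - 2 \cdot 2 \left(- \frac{1}{D}\right) = 8 - 2 \left(- \frac{2}{D}\right) = 8 + \frac{4}{D}$)
$C = 5 + \frac{11 \sqrt{105}}{21}$ ($C = 5 + \sqrt{21 + \left(8 + \frac{4}{-21}\right)} = 5 + \sqrt{21 + \left(8 + 4 \left(- \frac{1}{21}\right)\right)} = 5 + \sqrt{21 + \left(8 - \frac{4}{21}\right)} = 5 + \sqrt{21 + \frac{164}{21}} = 5 + \sqrt{\frac{605}{21}} = 5 + \frac{11 \sqrt{105}}{21} \approx 10.367$)
$- 11 C + 39 = - 11 \left(5 + \frac{11 \sqrt{105}}{21}\right) + 39 = \left(-55 - \frac{121 \sqrt{105}}{21}\right) + 39 = -16 - \frac{121 \sqrt{105}}{21}$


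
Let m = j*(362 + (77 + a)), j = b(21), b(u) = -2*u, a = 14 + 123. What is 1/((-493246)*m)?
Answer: 1/11932607232 ≈ 8.3804e-11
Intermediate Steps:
a = 137
j = -42 (j = -2*21 = -42)
m = -24192 (m = -42*(362 + (77 + 137)) = -42*(362 + 214) = -42*576 = -24192)
1/((-493246)*m) = 1/(-493246*(-24192)) = -1/493246*(-1/24192) = 1/11932607232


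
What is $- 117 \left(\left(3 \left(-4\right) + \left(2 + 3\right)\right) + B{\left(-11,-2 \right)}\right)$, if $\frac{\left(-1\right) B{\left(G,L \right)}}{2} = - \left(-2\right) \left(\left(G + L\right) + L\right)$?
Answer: $-6201$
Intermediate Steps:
$B{\left(G,L \right)} = - 8 L - 4 G$ ($B{\left(G,L \right)} = - 2 \left(- \left(-2\right) \left(\left(G + L\right) + L\right)\right) = - 2 \left(- \left(-2\right) \left(G + 2 L\right)\right) = - 2 \left(- (- 4 L - 2 G)\right) = - 2 \left(2 G + 4 L\right) = - 8 L - 4 G$)
$- 117 \left(\left(3 \left(-4\right) + \left(2 + 3\right)\right) + B{\left(-11,-2 \right)}\right) = - 117 \left(\left(3 \left(-4\right) + \left(2 + 3\right)\right) - -60\right) = - 117 \left(\left(-12 + 5\right) + \left(16 + 44\right)\right) = - 117 \left(-7 + 60\right) = \left(-117\right) 53 = -6201$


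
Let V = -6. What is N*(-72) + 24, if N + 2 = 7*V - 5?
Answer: 3552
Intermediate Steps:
N = -49 (N = -2 + (7*(-6) - 5) = -2 + (-42 - 5) = -2 - 47 = -49)
N*(-72) + 24 = -49*(-72) + 24 = 3528 + 24 = 3552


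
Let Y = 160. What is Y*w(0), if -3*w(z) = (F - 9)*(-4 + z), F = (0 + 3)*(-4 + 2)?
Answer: -3200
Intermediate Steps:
F = -6 (F = 3*(-2) = -6)
w(z) = -20 + 5*z (w(z) = -(-6 - 9)*(-4 + z)/3 = -(-5)*(-4 + z) = -(60 - 15*z)/3 = -20 + 5*z)
Y*w(0) = 160*(-20 + 5*0) = 160*(-20 + 0) = 160*(-20) = -3200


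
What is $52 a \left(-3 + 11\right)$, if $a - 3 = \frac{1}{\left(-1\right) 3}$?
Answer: $\frac{3328}{3} \approx 1109.3$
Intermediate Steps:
$a = \frac{8}{3}$ ($a = 3 + \frac{1}{\left(-1\right) 3} = 3 + \frac{1}{-3} = 3 - \frac{1}{3} = \frac{8}{3} \approx 2.6667$)
$52 a \left(-3 + 11\right) = 52 \frac{8 \left(-3 + 11\right)}{3} = 52 \cdot \frac{8}{3} \cdot 8 = 52 \cdot \frac{64}{3} = \frac{3328}{3}$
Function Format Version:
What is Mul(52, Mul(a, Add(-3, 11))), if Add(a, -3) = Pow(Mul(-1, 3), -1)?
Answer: Rational(3328, 3) ≈ 1109.3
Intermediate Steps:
a = Rational(8, 3) (a = Add(3, Pow(Mul(-1, 3), -1)) = Add(3, Pow(-3, -1)) = Add(3, Rational(-1, 3)) = Rational(8, 3) ≈ 2.6667)
Mul(52, Mul(a, Add(-3, 11))) = Mul(52, Mul(Rational(8, 3), Add(-3, 11))) = Mul(52, Mul(Rational(8, 3), 8)) = Mul(52, Rational(64, 3)) = Rational(3328, 3)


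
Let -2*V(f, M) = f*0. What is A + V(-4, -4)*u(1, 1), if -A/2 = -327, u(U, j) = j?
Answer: 654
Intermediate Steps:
V(f, M) = 0 (V(f, M) = -f*0/2 = -½*0 = 0)
A = 654 (A = -2*(-327) = 654)
A + V(-4, -4)*u(1, 1) = 654 + 0*1 = 654 + 0 = 654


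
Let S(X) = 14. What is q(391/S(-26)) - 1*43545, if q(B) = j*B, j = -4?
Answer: -305597/7 ≈ -43657.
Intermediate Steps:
q(B) = -4*B
q(391/S(-26)) - 1*43545 = -1564/14 - 1*43545 = -1564/14 - 43545 = -4*391/14 - 43545 = -782/7 - 43545 = -305597/7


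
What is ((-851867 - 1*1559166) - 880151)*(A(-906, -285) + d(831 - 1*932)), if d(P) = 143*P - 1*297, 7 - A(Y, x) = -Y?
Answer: 51470826576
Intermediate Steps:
A(Y, x) = 7 + Y (A(Y, x) = 7 - (-1)*Y = 7 + Y)
d(P) = -297 + 143*P (d(P) = 143*P - 297 = -297 + 143*P)
((-851867 - 1*1559166) - 880151)*(A(-906, -285) + d(831 - 1*932)) = ((-851867 - 1*1559166) - 880151)*((7 - 906) + (-297 + 143*(831 - 1*932))) = ((-851867 - 1559166) - 880151)*(-899 + (-297 + 143*(831 - 932))) = (-2411033 - 880151)*(-899 + (-297 + 143*(-101))) = -3291184*(-899 + (-297 - 14443)) = -3291184*(-899 - 14740) = -3291184*(-15639) = 51470826576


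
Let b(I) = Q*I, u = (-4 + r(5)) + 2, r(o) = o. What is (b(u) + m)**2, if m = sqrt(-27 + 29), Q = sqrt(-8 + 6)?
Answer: -16 + 12*I ≈ -16.0 + 12.0*I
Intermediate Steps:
Q = I*sqrt(2) (Q = sqrt(-2) = I*sqrt(2) ≈ 1.4142*I)
u = 3 (u = (-4 + 5) + 2 = 1 + 2 = 3)
m = sqrt(2) ≈ 1.4142
b(I) = I*I*sqrt(2) (b(I) = (I*sqrt(2))*I = I*I*sqrt(2))
(b(u) + m)**2 = (I*3*sqrt(2) + sqrt(2))**2 = (3*I*sqrt(2) + sqrt(2))**2 = (sqrt(2) + 3*I*sqrt(2))**2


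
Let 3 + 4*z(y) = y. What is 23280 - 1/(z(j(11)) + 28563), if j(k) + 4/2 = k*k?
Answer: 665621759/28592 ≈ 23280.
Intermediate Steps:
j(k) = -2 + k² (j(k) = -2 + k*k = -2 + k²)
z(y) = -¾ + y/4
23280 - 1/(z(j(11)) + 28563) = 23280 - 1/((-¾ + (-2 + 11²)/4) + 28563) = 23280 - 1/((-¾ + (-2 + 121)/4) + 28563) = 23280 - 1/((-¾ + (¼)*119) + 28563) = 23280 - 1/((-¾ + 119/4) + 28563) = 23280 - 1/(29 + 28563) = 23280 - 1/28592 = 665621759/28592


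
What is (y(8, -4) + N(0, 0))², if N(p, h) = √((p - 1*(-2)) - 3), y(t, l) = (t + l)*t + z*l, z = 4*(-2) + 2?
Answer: (56 + I)² ≈ 3135.0 + 112.0*I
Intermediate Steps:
z = -6 (z = -8 + 2 = -6)
y(t, l) = -6*l + t*(l + t) (y(t, l) = (t + l)*t - 6*l = (l + t)*t - 6*l = t*(l + t) - 6*l = -6*l + t*(l + t))
N(p, h) = √(-1 + p) (N(p, h) = √((p + 2) - 3) = √((2 + p) - 3) = √(-1 + p))
(y(8, -4) + N(0, 0))² = ((8² - 6*(-4) - 4*8) + √(-1 + 0))² = ((64 + 24 - 32) + √(-1))² = (56 + I)²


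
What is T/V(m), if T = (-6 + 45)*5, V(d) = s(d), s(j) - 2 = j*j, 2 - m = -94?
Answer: 195/9218 ≈ 0.021154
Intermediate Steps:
m = 96 (m = 2 - 1*(-94) = 2 + 94 = 96)
s(j) = 2 + j² (s(j) = 2 + j*j = 2 + j²)
V(d) = 2 + d²
T = 195 (T = 39*5 = 195)
T/V(m) = 195/(2 + 96²) = 195/(2 + 9216) = 195/9218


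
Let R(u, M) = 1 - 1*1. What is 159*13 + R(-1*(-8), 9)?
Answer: 2067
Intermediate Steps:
R(u, M) = 0 (R(u, M) = 1 - 1 = 0)
159*13 + R(-1*(-8), 9) = 159*13 + 0 = 2067 + 0 = 2067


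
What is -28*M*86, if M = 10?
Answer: -24080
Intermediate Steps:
-28*M*86 = -28*10*86 = -280*86 = -24080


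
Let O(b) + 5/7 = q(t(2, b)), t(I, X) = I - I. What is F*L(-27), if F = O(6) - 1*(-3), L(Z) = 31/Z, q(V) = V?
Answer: -496/189 ≈ -2.6243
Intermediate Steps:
t(I, X) = 0
O(b) = -5/7 (O(b) = -5/7 + 0 = -5/7)
F = 16/7 (F = -5/7 - 1*(-3) = -5/7 + 3 = 16/7 ≈ 2.2857)
F*L(-27) = 16*(31/(-27))/7 = 16*(31*(-1/27))/7 = (16/7)*(-31/27) = -496/189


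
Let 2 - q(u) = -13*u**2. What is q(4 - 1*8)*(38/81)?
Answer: 2660/27 ≈ 98.519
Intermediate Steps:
q(u) = 2 + 13*u**2 (q(u) = 2 - (-13)*u**2 = 2 + 13*u**2)
q(4 - 1*8)*(38/81) = (2 + 13*(4 - 1*8)**2)*(38/81) = (2 + 13*(4 - 8)**2)*(38*(1/81)) = (2 + 13*(-4)**2)*(38/81) = (2 + 13*16)*(38/81) = (2 + 208)*(38/81) = 210*(38/81) = 2660/27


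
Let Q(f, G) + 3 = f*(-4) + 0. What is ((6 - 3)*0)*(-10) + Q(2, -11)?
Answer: -11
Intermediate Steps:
Q(f, G) = -3 - 4*f (Q(f, G) = -3 + (f*(-4) + 0) = -3 + (-4*f + 0) = -3 - 4*f)
((6 - 3)*0)*(-10) + Q(2, -11) = ((6 - 3)*0)*(-10) + (-3 - 4*2) = (3*0)*(-10) + (-3 - 8) = 0*(-10) - 11 = 0 - 11 = -11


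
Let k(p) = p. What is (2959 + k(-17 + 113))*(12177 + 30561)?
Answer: 130564590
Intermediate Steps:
(2959 + k(-17 + 113))*(12177 + 30561) = (2959 + (-17 + 113))*(12177 + 30561) = (2959 + 96)*42738 = 3055*42738 = 130564590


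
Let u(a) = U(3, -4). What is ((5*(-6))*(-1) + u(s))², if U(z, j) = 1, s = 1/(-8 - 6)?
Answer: 961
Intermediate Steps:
s = -1/14 (s = 1/(-14) = -1/14 ≈ -0.071429)
u(a) = 1
((5*(-6))*(-1) + u(s))² = ((5*(-6))*(-1) + 1)² = (-30*(-1) + 1)² = (30 + 1)² = 31² = 961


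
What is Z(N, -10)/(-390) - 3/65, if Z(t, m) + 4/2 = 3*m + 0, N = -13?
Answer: 7/195 ≈ 0.035897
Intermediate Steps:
Z(t, m) = -2 + 3*m (Z(t, m) = -2 + (3*m + 0) = -2 + 3*m)
Z(N, -10)/(-390) - 3/65 = (-2 + 3*(-10))/(-390) - 3/65 = (-2 - 30)*(-1/390) - 3*1/65 = -32*(-1/390) - 3/65 = 16/195 - 3/65 = 7/195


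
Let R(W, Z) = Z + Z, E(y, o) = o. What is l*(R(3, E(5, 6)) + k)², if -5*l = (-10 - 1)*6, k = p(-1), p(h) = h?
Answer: 7986/5 ≈ 1597.2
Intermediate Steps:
R(W, Z) = 2*Z
k = -1
l = 66/5 (l = -(-10 - 1)*6/5 = -(-11)*6/5 = -⅕*(-66) = 66/5 ≈ 13.200)
l*(R(3, E(5, 6)) + k)² = 66*(2*6 - 1)²/5 = 66*(12 - 1)²/5 = (66/5)*11² = (66/5)*121 = 7986/5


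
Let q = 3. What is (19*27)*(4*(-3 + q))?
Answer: 0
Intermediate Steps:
(19*27)*(4*(-3 + q)) = (19*27)*(4*(-3 + 3)) = 513*(4*0) = 513*0 = 0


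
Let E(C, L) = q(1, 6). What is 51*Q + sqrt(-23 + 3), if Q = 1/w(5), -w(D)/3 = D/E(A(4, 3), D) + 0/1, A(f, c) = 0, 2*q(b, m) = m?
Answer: -51/5 + 2*I*sqrt(5) ≈ -10.2 + 4.4721*I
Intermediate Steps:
q(b, m) = m/2
E(C, L) = 3 (E(C, L) = (1/2)*6 = 3)
w(D) = -D (w(D) = -3*(D/3 + 0/1) = -3*(D*(1/3) + 0*1) = -3*(D/3 + 0) = -D)
Q = -1/5 (Q = 1/(-1*5) = 1/(-5) = -1/5 ≈ -0.20000)
51*Q + sqrt(-23 + 3) = 51*(-1/5) + sqrt(-23 + 3) = -51/5 + sqrt(-20) = -51/5 + 2*I*sqrt(5)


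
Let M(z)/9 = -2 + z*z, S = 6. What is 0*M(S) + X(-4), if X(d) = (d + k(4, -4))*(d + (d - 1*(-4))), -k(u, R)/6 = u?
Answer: 112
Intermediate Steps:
k(u, R) = -6*u
X(d) = (-24 + d)*(4 + 2*d) (X(d) = (d - 6*4)*(d + (d - 1*(-4))) = (d - 24)*(d + (d + 4)) = (-24 + d)*(d + (4 + d)) = (-24 + d)*(4 + 2*d))
M(z) = -18 + 9*z² (M(z) = 9*(-2 + z*z) = 9*(-2 + z²) = -18 + 9*z²)
0*M(S) + X(-4) = 0*(-18 + 9*6²) + (-96 - 44*(-4) + 2*(-4)²) = 0*(-18 + 9*36) + (-96 + 176 + 2*16) = 0*(-18 + 324) + (-96 + 176 + 32) = 0*306 + 112 = 0 + 112 = 112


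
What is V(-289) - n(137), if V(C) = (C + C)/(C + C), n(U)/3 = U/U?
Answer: -2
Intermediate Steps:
n(U) = 3 (n(U) = 3*(U/U) = 3*1 = 3)
V(C) = 1 (V(C) = (2*C)/((2*C)) = (2*C)*(1/(2*C)) = 1)
V(-289) - n(137) = 1 - 1*3 = 1 - 3 = -2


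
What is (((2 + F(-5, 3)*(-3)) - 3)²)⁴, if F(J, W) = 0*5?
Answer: 1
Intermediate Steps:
F(J, W) = 0
(((2 + F(-5, 3)*(-3)) - 3)²)⁴ = (((2 + 0*(-3)) - 3)²)⁴ = (((2 + 0) - 3)²)⁴ = ((2 - 3)²)⁴ = ((-1)²)⁴ = 1⁴ = 1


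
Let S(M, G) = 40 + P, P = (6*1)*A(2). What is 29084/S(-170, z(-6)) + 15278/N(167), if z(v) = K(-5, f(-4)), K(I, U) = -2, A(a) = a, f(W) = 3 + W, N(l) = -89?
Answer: 448505/1157 ≈ 387.64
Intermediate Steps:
z(v) = -2
P = 12 (P = (6*1)*2 = 6*2 = 12)
S(M, G) = 52 (S(M, G) = 40 + 12 = 52)
29084/S(-170, z(-6)) + 15278/N(167) = 29084/52 + 15278/(-89) = 29084*(1/52) + 15278*(-1/89) = 7271/13 - 15278/89 = 448505/1157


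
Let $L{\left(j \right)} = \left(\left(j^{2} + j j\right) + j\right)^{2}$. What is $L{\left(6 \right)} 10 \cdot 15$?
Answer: $912600$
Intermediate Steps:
$L{\left(j \right)} = \left(j + 2 j^{2}\right)^{2}$ ($L{\left(j \right)} = \left(\left(j^{2} + j^{2}\right) + j\right)^{2} = \left(2 j^{2} + j\right)^{2} = \left(j + 2 j^{2}\right)^{2}$)
$L{\left(6 \right)} 10 \cdot 15 = 6^{2} \left(1 + 2 \cdot 6\right)^{2} \cdot 10 \cdot 15 = 36 \left(1 + 12\right)^{2} \cdot 10 \cdot 15 = 36 \cdot 13^{2} \cdot 10 \cdot 15 = 36 \cdot 169 \cdot 10 \cdot 15 = 6084 \cdot 10 \cdot 15 = 60840 \cdot 15 = 912600$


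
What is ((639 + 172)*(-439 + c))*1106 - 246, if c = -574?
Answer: -908626804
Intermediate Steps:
((639 + 172)*(-439 + c))*1106 - 246 = ((639 + 172)*(-439 - 574))*1106 - 246 = (811*(-1013))*1106 - 246 = -821543*1106 - 246 = -908626558 - 246 = -908626804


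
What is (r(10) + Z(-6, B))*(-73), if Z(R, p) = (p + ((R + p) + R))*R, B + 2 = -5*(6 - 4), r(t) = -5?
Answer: -15403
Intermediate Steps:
B = -12 (B = -2 - 5*(6 - 4) = -2 - 5*2 = -2 - 10 = -12)
Z(R, p) = R*(2*R + 2*p) (Z(R, p) = (p + (p + 2*R))*R = (2*R + 2*p)*R = R*(2*R + 2*p))
(r(10) + Z(-6, B))*(-73) = (-5 + 2*(-6)*(-6 - 12))*(-73) = (-5 + 2*(-6)*(-18))*(-73) = (-5 + 216)*(-73) = 211*(-73) = -15403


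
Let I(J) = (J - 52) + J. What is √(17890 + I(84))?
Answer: √18006 ≈ 134.19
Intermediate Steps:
I(J) = -52 + 2*J (I(J) = (-52 + J) + J = -52 + 2*J)
√(17890 + I(84)) = √(17890 + (-52 + 2*84)) = √(17890 + (-52 + 168)) = √(17890 + 116) = √18006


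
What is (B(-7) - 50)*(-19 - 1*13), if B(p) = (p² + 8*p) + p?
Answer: 2048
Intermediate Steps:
B(p) = p² + 9*p
(B(-7) - 50)*(-19 - 1*13) = (-7*(9 - 7) - 50)*(-19 - 1*13) = (-7*2 - 50)*(-19 - 13) = (-14 - 50)*(-32) = -64*(-32) = 2048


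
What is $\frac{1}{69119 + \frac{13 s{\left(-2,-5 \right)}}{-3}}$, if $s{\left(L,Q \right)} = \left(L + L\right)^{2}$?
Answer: $\frac{3}{207149} \approx 1.4482 \cdot 10^{-5}$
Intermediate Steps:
$s{\left(L,Q \right)} = 4 L^{2}$ ($s{\left(L,Q \right)} = \left(2 L\right)^{2} = 4 L^{2}$)
$\frac{1}{69119 + \frac{13 s{\left(-2,-5 \right)}}{-3}} = \frac{1}{69119 + \frac{13 \cdot 4 \left(-2\right)^{2}}{-3}} = \frac{1}{69119 + 13 \cdot 4 \cdot 4 \left(- \frac{1}{3}\right)} = \frac{1}{69119 + 13 \cdot 16 \left(- \frac{1}{3}\right)} = \frac{1}{69119 + 208 \left(- \frac{1}{3}\right)} = \frac{1}{69119 - \frac{208}{3}} = \frac{1}{\frac{207149}{3}} = \frac{3}{207149}$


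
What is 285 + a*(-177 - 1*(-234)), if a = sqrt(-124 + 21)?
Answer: 285 + 57*I*sqrt(103) ≈ 285.0 + 578.49*I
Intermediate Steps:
a = I*sqrt(103) (a = sqrt(-103) = I*sqrt(103) ≈ 10.149*I)
285 + a*(-177 - 1*(-234)) = 285 + (I*sqrt(103))*(-177 - 1*(-234)) = 285 + (I*sqrt(103))*(-177 + 234) = 285 + (I*sqrt(103))*57 = 285 + 57*I*sqrt(103)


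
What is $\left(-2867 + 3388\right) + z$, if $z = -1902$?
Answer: $-1381$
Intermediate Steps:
$\left(-2867 + 3388\right) + z = \left(-2867 + 3388\right) - 1902 = 521 - 1902 = -1381$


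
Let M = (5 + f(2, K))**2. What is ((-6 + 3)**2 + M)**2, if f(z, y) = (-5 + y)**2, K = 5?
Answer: 1156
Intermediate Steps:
M = 25 (M = (5 + (-5 + 5)**2)**2 = (5 + 0**2)**2 = (5 + 0)**2 = 5**2 = 25)
((-6 + 3)**2 + M)**2 = ((-6 + 3)**2 + 25)**2 = ((-3)**2 + 25)**2 = (9 + 25)**2 = 34**2 = 1156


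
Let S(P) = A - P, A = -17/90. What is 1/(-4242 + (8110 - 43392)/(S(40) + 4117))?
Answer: -366913/1559620326 ≈ -0.00023526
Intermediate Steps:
A = -17/90 (A = -17*1/90 = -17/90 ≈ -0.18889)
S(P) = -17/90 - P
1/(-4242 + (8110 - 43392)/(S(40) + 4117)) = 1/(-4242 + (8110 - 43392)/((-17/90 - 1*40) + 4117)) = 1/(-4242 - 35282/((-17/90 - 40) + 4117)) = 1/(-4242 - 35282/(-3617/90 + 4117)) = 1/(-4242 - 35282/366913/90) = 1/(-4242 - 35282*90/366913) = 1/(-4242 - 3175380/366913) = 1/(-1559620326/366913) = -366913/1559620326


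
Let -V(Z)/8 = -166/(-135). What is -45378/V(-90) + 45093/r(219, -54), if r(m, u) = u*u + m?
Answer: 3210831259/693880 ≈ 4627.4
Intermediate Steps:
r(m, u) = m + u² (r(m, u) = u² + m = m + u²)
V(Z) = -1328/135 (V(Z) = -(-1328)/(-135) = -(-1328)*(-1)/135 = -8*166/135 = -1328/135)
-45378/V(-90) + 45093/r(219, -54) = -45378/(-1328/135) + 45093/(219 + (-54)²) = -45378*(-135/1328) + 45093/(219 + 2916) = 3063015/664 + 45093/3135 = 3063015/664 + 45093*(1/3135) = 3063015/664 + 15031/1045 = 3210831259/693880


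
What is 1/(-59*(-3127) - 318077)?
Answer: -1/133584 ≈ -7.4859e-6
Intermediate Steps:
1/(-59*(-3127) - 318077) = 1/(184493 - 318077) = 1/(-133584) = -1/133584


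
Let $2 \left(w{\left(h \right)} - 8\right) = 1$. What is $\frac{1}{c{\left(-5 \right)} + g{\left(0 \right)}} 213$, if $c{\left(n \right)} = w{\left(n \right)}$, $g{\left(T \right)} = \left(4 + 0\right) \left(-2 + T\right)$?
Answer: $426$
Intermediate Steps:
$w{\left(h \right)} = \frac{17}{2}$ ($w{\left(h \right)} = 8 + \frac{1}{2} \cdot 1 = 8 + \frac{1}{2} = \frac{17}{2}$)
$g{\left(T \right)} = -8 + 4 T$ ($g{\left(T \right)} = 4 \left(-2 + T\right) = -8 + 4 T$)
$c{\left(n \right)} = \frac{17}{2}$
$\frac{1}{c{\left(-5 \right)} + g{\left(0 \right)}} 213 = \frac{1}{\frac{17}{2} + \left(-8 + 4 \cdot 0\right)} 213 = \frac{1}{\frac{17}{2} + \left(-8 + 0\right)} 213 = \frac{1}{\frac{17}{2} - 8} \cdot 213 = \frac{1}{\frac{1}{2}} \cdot 213 = 2 \cdot 213 = 426$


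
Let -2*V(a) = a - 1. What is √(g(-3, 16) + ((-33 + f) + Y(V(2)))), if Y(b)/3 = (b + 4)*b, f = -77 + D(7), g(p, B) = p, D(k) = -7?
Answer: I*√501/2 ≈ 11.192*I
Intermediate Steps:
V(a) = ½ - a/2 (V(a) = -(a - 1)/2 = -(-1 + a)/2 = ½ - a/2)
f = -84 (f = -77 - 7 = -84)
Y(b) = 3*b*(4 + b) (Y(b) = 3*((b + 4)*b) = 3*((4 + b)*b) = 3*(b*(4 + b)) = 3*b*(4 + b))
√(g(-3, 16) + ((-33 + f) + Y(V(2)))) = √(-3 + ((-33 - 84) + 3*(½ - ½*2)*(4 + (½ - ½*2)))) = √(-3 + (-117 + 3*(½ - 1)*(4 + (½ - 1)))) = √(-3 + (-117 + 3*(-½)*(4 - ½))) = √(-3 + (-117 + 3*(-½)*(7/2))) = √(-3 + (-117 - 21/4)) = √(-3 - 489/4) = √(-501/4) = I*√501/2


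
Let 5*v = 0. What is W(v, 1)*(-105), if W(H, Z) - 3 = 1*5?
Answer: -840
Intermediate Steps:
v = 0 (v = (⅕)*0 = 0)
W(H, Z) = 8 (W(H, Z) = 3 + 1*5 = 3 + 5 = 8)
W(v, 1)*(-105) = 8*(-105) = -840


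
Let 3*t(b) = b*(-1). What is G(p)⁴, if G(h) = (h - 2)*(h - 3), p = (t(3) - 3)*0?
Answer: 1296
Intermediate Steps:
t(b) = -b/3 (t(b) = (b*(-1))/3 = (-b)/3 = -b/3)
p = 0 (p = (-⅓*3 - 3)*0 = (-1 - 3)*0 = -4*0 = 0)
G(h) = (-3 + h)*(-2 + h) (G(h) = (-2 + h)*(-3 + h) = (-3 + h)*(-2 + h))
G(p)⁴ = (6 + 0² - 5*0)⁴ = (6 + 0 + 0)⁴ = 6⁴ = 1296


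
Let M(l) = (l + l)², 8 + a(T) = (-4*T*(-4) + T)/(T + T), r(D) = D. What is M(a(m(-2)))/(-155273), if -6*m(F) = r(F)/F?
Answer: -1/155273 ≈ -6.4403e-6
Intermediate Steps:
m(F) = -⅙ (m(F) = -F/(6*F) = -⅙*1 = -⅙)
a(T) = ½ (a(T) = -8 + (-4*T*(-4) + T)/(T + T) = -8 + (16*T + T)/((2*T)) = -8 + (17*T)*(1/(2*T)) = -8 + 17/2 = ½)
M(l) = 4*l² (M(l) = (2*l)² = 4*l²)
M(a(m(-2)))/(-155273) = (4*(½)²)/(-155273) = (4*(¼))*(-1/155273) = 1*(-1/155273) = -1/155273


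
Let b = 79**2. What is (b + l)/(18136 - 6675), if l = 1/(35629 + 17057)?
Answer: 328813327/603834246 ≈ 0.54454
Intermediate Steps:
b = 6241
l = 1/52686 ≈ 1.8980e-5
(b + l)/(18136 - 6675) = (6241 + 1/52686)/(18136 - 6675) = (328813327/52686)/11461 = (328813327/52686)*(1/11461) = 328813327/603834246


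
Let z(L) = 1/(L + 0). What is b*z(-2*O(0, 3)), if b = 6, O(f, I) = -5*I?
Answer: 1/5 ≈ 0.20000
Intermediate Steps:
z(L) = 1/L
b*z(-2*O(0, 3)) = 6/((-(-10)*3)) = 6/((-2*(-15))) = 6/30 = 6*(1/30) = 1/5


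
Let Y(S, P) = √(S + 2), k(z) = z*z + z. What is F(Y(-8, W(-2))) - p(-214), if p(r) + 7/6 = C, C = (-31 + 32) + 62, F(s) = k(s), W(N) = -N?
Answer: -407/6 + I*√6 ≈ -67.833 + 2.4495*I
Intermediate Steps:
k(z) = z + z² (k(z) = z² + z = z + z²)
Y(S, P) = √(2 + S)
F(s) = s*(1 + s)
C = 63 (C = 1 + 62 = 63)
p(r) = 371/6 (p(r) = -7/6 + 63 = 371/6)
F(Y(-8, W(-2))) - p(-214) = √(2 - 8)*(1 + √(2 - 8)) - 1*371/6 = √(-6)*(1 + √(-6)) - 371/6 = (I*√6)*(1 + I*√6) - 371/6 = I*√6*(1 + I*√6) - 371/6 = -371/6 + I*√6*(1 + I*√6)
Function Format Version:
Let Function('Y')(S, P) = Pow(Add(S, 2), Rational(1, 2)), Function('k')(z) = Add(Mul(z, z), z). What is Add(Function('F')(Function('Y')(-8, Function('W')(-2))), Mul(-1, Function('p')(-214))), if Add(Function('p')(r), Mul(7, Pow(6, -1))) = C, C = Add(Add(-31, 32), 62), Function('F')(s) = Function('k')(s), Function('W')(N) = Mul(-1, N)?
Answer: Add(Rational(-407, 6), Mul(I, Pow(6, Rational(1, 2)))) ≈ Add(-67.833, Mul(2.4495, I))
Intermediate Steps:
Function('k')(z) = Add(z, Pow(z, 2)) (Function('k')(z) = Add(Pow(z, 2), z) = Add(z, Pow(z, 2)))
Function('Y')(S, P) = Pow(Add(2, S), Rational(1, 2))
Function('F')(s) = Mul(s, Add(1, s))
C = 63 (C = Add(1, 62) = 63)
Function('p')(r) = Rational(371, 6) (Function('p')(r) = Add(Rational(-7, 6), 63) = Rational(371, 6))
Add(Function('F')(Function('Y')(-8, Function('W')(-2))), Mul(-1, Function('p')(-214))) = Add(Mul(Pow(Add(2, -8), Rational(1, 2)), Add(1, Pow(Add(2, -8), Rational(1, 2)))), Mul(-1, Rational(371, 6))) = Add(Mul(Pow(-6, Rational(1, 2)), Add(1, Pow(-6, Rational(1, 2)))), Rational(-371, 6)) = Add(Mul(Mul(I, Pow(6, Rational(1, 2))), Add(1, Mul(I, Pow(6, Rational(1, 2))))), Rational(-371, 6)) = Add(Mul(I, Pow(6, Rational(1, 2)), Add(1, Mul(I, Pow(6, Rational(1, 2))))), Rational(-371, 6)) = Add(Rational(-371, 6), Mul(I, Pow(6, Rational(1, 2)), Add(1, Mul(I, Pow(6, Rational(1, 2))))))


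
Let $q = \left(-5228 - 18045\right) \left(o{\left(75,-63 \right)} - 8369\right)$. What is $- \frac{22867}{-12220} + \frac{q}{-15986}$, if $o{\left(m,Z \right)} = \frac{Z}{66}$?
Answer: $- \frac{251732518997}{20661905} \approx -12183.0$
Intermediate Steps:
$o{\left(m,Z \right)} = \frac{Z}{66}$ ($o{\left(m,Z \right)} = Z \frac{1}{66} = \frac{Z}{66}$)
$q = \frac{4285466947}{22}$ ($q = \left(-5228 - 18045\right) \left(\frac{1}{66} \left(-63\right) - 8369\right) = - 23273 \left(- \frac{21}{22} - 8369\right) = \left(-23273\right) \left(- \frac{184139}{22}\right) = \frac{4285466947}{22} \approx 1.9479 \cdot 10^{8}$)
$- \frac{22867}{-12220} + \frac{q}{-15986} = - \frac{22867}{-12220} + \frac{4285466947}{22 \left(-15986\right)} = \left(-22867\right) \left(- \frac{1}{12220}\right) + \frac{4285466947}{22} \left(- \frac{1}{15986}\right) = \frac{1759}{940} - \frac{4285466947}{351692} = - \frac{251732518997}{20661905}$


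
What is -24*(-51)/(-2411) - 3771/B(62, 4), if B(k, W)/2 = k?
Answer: -9243657/298964 ≈ -30.919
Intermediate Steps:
B(k, W) = 2*k
-24*(-51)/(-2411) - 3771/B(62, 4) = -24*(-51)/(-2411) - 3771/(2*62) = 1224*(-1/2411) - 3771/124 = -1224/2411 - 3771*1/124 = -1224/2411 - 3771/124 = -9243657/298964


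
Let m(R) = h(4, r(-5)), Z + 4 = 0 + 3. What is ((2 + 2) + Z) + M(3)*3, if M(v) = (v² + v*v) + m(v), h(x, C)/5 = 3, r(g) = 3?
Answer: 102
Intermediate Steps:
Z = -1 (Z = -4 + (0 + 3) = -4 + 3 = -1)
h(x, C) = 15 (h(x, C) = 5*3 = 15)
m(R) = 15
M(v) = 15 + 2*v² (M(v) = (v² + v*v) + 15 = (v² + v²) + 15 = 2*v² + 15 = 15 + 2*v²)
((2 + 2) + Z) + M(3)*3 = ((2 + 2) - 1) + (15 + 2*3²)*3 = (4 - 1) + (15 + 2*9)*3 = 3 + (15 + 18)*3 = 3 + 33*3 = 3 + 99 = 102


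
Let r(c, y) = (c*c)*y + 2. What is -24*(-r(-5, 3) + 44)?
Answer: 792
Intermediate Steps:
r(c, y) = 2 + y*c² (r(c, y) = c²*y + 2 = y*c² + 2 = 2 + y*c²)
-24*(-r(-5, 3) + 44) = -24*(-(2 + 3*(-5)²) + 44) = -24*(-(2 + 3*25) + 44) = -24*(-(2 + 75) + 44) = -24*(-1*77 + 44) = -24*(-77 + 44) = -24*(-33) = 792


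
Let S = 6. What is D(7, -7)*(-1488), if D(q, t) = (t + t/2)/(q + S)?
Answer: 15624/13 ≈ 1201.8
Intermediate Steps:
D(q, t) = 3*t/(2*(6 + q)) (D(q, t) = (t + t/2)/(q + 6) = (t + t*(1/2))/(6 + q) = (t + t/2)/(6 + q) = (3*t/2)/(6 + q) = 3*t/(2*(6 + q)))
D(7, -7)*(-1488) = ((3/2)*(-7)/(6 + 7))*(-1488) = ((3/2)*(-7)/13)*(-1488) = ((3/2)*(-7)*(1/13))*(-1488) = -21/26*(-1488) = 15624/13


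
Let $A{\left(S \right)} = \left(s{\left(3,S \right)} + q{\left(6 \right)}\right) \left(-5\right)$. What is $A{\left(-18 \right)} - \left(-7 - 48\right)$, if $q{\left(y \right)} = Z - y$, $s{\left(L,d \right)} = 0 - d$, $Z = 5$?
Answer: $-30$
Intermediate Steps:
$s{\left(L,d \right)} = - d$
$q{\left(y \right)} = 5 - y$
$A{\left(S \right)} = 5 + 5 S$ ($A{\left(S \right)} = \left(- S + \left(5 - 6\right)\right) \left(-5\right) = \left(- S - 1\right) \left(-5\right) = \left(-1 - S\right) \left(-5\right) = 5 + 5 S$)
$A{\left(-18 \right)} - \left(-7 - 48\right) = \left(5 + 5 \left(-18\right)\right) - \left(-7 - 48\right) = \left(5 - 90\right) - \left(-7 - 48\right) = -85 - -55 = -85 + 55 = -30$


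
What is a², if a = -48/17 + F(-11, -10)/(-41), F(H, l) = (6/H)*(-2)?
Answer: 477509904/58782889 ≈ 8.1233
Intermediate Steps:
F(H, l) = -12/H
a = -21852/7667 (a = -48/17 - 12/(-11)/(-41) = -48*1/17 - 12*(-1/11)*(-1/41) = -48/17 + (12/11)*(-1/41) = -48/17 - 12/451 = -21852/7667 ≈ -2.8501)
a² = (-21852/7667)² = 477509904/58782889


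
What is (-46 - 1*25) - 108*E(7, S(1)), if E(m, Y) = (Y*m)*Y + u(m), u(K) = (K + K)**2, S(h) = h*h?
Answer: -21995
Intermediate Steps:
S(h) = h**2
u(K) = 4*K**2 (u(K) = (2*K)**2 = 4*K**2)
E(m, Y) = 4*m**2 + m*Y**2 (E(m, Y) = (Y*m)*Y + 4*m**2 = m*Y**2 + 4*m**2 = 4*m**2 + m*Y**2)
(-46 - 1*25) - 108*E(7, S(1)) = (-46 - 1*25) - 756*((1**2)**2 + 4*7) = (-46 - 25) - 756*(1**2 + 28) = -71 - 756*(1 + 28) = -71 - 756*29 = -71 - 108*203 = -71 - 21924 = -21995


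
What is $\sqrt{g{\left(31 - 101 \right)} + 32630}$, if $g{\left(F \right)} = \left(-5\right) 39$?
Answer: $\sqrt{32435} \approx 180.1$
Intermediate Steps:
$g{\left(F \right)} = -195$
$\sqrt{g{\left(31 - 101 \right)} + 32630} = \sqrt{-195 + 32630} = \sqrt{32435}$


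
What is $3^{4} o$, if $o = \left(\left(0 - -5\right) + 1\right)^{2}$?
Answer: $2916$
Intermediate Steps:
$o = 36$ ($o = \left(\left(0 + 5\right) + 1\right)^{2} = \left(5 + 1\right)^{2} = 6^{2} = 36$)
$3^{4} o = 3^{4} \cdot 36 = 81 \cdot 36 = 2916$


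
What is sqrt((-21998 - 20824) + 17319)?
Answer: I*sqrt(25503) ≈ 159.7*I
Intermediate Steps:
sqrt((-21998 - 20824) + 17319) = sqrt(-42822 + 17319) = sqrt(-25503) = I*sqrt(25503)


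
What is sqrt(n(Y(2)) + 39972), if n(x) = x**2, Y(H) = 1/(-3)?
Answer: sqrt(359749)/3 ≈ 199.93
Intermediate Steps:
Y(H) = -1/3
sqrt(n(Y(2)) + 39972) = sqrt((-1/3)**2 + 39972) = sqrt(1/9 + 39972) = sqrt(359749/9) = sqrt(359749)/3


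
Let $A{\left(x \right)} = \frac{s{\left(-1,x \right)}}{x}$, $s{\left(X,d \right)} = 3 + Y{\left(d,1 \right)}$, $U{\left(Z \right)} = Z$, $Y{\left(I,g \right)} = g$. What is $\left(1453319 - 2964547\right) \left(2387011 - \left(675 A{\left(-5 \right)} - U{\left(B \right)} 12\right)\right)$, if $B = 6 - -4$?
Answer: $-3608315269988$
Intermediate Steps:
$B = 10$ ($B = 6 + 4 = 10$)
$s{\left(X,d \right)} = 4$ ($s{\left(X,d \right)} = 3 + 1 = 4$)
$A{\left(x \right)} = \frac{4}{x}$
$\left(1453319 - 2964547\right) \left(2387011 - \left(675 A{\left(-5 \right)} - U{\left(B \right)} 12\right)\right) = \left(1453319 - 2964547\right) \left(2387011 - \left(-120 + 675 \frac{4}{-5}\right)\right) = - 1511228 \left(2387011 - \left(-120 + 675 \cdot 4 \left(- \frac{1}{5}\right)\right)\right) = - 1511228 \left(2387011 + \left(\left(-675\right) \left(- \frac{4}{5}\right) + 120\right)\right) = - 1511228 \left(2387011 + \left(540 + 120\right)\right) = - 1511228 \left(2387011 + 660\right) = \left(-1511228\right) 2387671 = -3608315269988$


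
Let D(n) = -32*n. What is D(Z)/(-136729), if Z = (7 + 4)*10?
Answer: 3520/136729 ≈ 0.025744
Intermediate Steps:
Z = 110 (Z = 11*10 = 110)
D(Z)/(-136729) = -32*110/(-136729) = -3520*(-1/136729) = 3520/136729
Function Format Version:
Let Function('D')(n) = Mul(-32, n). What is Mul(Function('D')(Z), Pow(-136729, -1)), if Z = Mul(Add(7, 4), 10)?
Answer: Rational(3520, 136729) ≈ 0.025744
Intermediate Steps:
Z = 110 (Z = Mul(11, 10) = 110)
Mul(Function('D')(Z), Pow(-136729, -1)) = Mul(Mul(-32, 110), Pow(-136729, -1)) = Mul(-3520, Rational(-1, 136729)) = Rational(3520, 136729)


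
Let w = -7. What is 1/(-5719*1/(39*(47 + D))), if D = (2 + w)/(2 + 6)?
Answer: -2067/6536 ≈ -0.31625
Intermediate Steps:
D = -5/8 (D = (2 - 7)/(2 + 6) = -5/8 ≈ -0.62500)
1/(-5719*1/(39*(47 + D))) = 1/(-5719*1/(39*(47 - 5/8))) = 1/(-5719/(39*(371/8))) = 1/(-5719/14469/8) = 1/(-5719*8/14469) = 1/(-6536/2067) = -2067/6536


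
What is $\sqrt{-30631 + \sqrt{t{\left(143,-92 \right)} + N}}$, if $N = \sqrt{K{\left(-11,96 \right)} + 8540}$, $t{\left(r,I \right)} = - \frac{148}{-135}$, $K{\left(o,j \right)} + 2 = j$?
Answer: $\frac{\sqrt{-6891975 + 5 \sqrt{15} \sqrt{148 + 135 \sqrt{8634}}}}{15} \approx 174.99 i$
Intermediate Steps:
$K{\left(o,j \right)} = -2 + j$
$t{\left(r,I \right)} = \frac{148}{135}$ ($t{\left(r,I \right)} = \left(-148\right) \left(- \frac{1}{135}\right) = \frac{148}{135}$)
$N = \sqrt{8634}$ ($N = \sqrt{\left(-2 + 96\right) + 8540} = \sqrt{94 + 8540} = \sqrt{8634} \approx 92.919$)
$\sqrt{-30631 + \sqrt{t{\left(143,-92 \right)} + N}} = \sqrt{-30631 + \sqrt{\frac{148}{135} + \sqrt{8634}}}$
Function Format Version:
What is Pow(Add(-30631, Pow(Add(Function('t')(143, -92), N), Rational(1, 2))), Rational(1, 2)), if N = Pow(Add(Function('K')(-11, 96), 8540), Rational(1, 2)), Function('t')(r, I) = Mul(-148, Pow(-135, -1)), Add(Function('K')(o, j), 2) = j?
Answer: Mul(Rational(1, 15), Pow(Add(-6891975, Mul(5, Pow(15, Rational(1, 2)), Pow(Add(148, Mul(135, Pow(8634, Rational(1, 2)))), Rational(1, 2)))), Rational(1, 2))) ≈ Mul(174.99, I)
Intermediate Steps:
Function('K')(o, j) = Add(-2, j)
Function('t')(r, I) = Rational(148, 135) (Function('t')(r, I) = Mul(-148, Rational(-1, 135)) = Rational(148, 135))
N = Pow(8634, Rational(1, 2)) (N = Pow(Add(Add(-2, 96), 8540), Rational(1, 2)) = Pow(Add(94, 8540), Rational(1, 2)) = Pow(8634, Rational(1, 2)) ≈ 92.919)
Pow(Add(-30631, Pow(Add(Function('t')(143, -92), N), Rational(1, 2))), Rational(1, 2)) = Pow(Add(-30631, Pow(Add(Rational(148, 135), Pow(8634, Rational(1, 2))), Rational(1, 2))), Rational(1, 2))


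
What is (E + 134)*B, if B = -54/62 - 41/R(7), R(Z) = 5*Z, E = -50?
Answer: -26592/155 ≈ -171.56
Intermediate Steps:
B = -2216/1085 (B = -54/62 - 41/(5*7) = -54*1/62 - 41/35 = -27/31 - 41*1/35 = -27/31 - 41/35 = -2216/1085 ≈ -2.0424)
(E + 134)*B = (-50 + 134)*(-2216/1085) = 84*(-2216/1085) = -26592/155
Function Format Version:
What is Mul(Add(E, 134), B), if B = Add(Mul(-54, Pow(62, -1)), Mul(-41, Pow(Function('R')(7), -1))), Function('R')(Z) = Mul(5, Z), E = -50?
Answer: Rational(-26592, 155) ≈ -171.56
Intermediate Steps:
B = Rational(-2216, 1085) (B = Add(Mul(-54, Pow(62, -1)), Mul(-41, Pow(Mul(5, 7), -1))) = Add(Mul(-54, Rational(1, 62)), Mul(-41, Pow(35, -1))) = Add(Rational(-27, 31), Mul(-41, Rational(1, 35))) = Add(Rational(-27, 31), Rational(-41, 35)) = Rational(-2216, 1085) ≈ -2.0424)
Mul(Add(E, 134), B) = Mul(Add(-50, 134), Rational(-2216, 1085)) = Mul(84, Rational(-2216, 1085)) = Rational(-26592, 155)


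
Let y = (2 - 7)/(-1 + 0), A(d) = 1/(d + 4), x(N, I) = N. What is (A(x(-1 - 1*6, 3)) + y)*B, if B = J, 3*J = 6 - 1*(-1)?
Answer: 98/9 ≈ 10.889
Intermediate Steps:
J = 7/3 (J = (6 - 1*(-1))/3 = (6 + 1)/3 = (⅓)*7 = 7/3 ≈ 2.3333)
B = 7/3 ≈ 2.3333
A(d) = 1/(4 + d)
y = 5 (y = -5/(-1) = -5*(-1) = 5)
(A(x(-1 - 1*6, 3)) + y)*B = (1/(4 + (-1 - 1*6)) + 5)*(7/3) = (1/(4 + (-1 - 6)) + 5)*(7/3) = (1/(4 - 7) + 5)*(7/3) = (1/(-3) + 5)*(7/3) = (-⅓ + 5)*(7/3) = (14/3)*(7/3) = 98/9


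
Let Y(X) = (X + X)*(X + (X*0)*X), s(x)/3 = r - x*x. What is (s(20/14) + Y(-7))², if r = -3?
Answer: 16491721/2401 ≈ 6868.7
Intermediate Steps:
s(x) = -9 - 3*x² (s(x) = 3*(-3 - x*x) = 3*(-3 - x²) = -9 - 3*x²)
Y(X) = 2*X² (Y(X) = (2*X)*(X + 0*X) = (2*X)*(X + 0) = (2*X)*X = 2*X²)
(s(20/14) + Y(-7))² = ((-9 - 3*(20/14)²) + 2*(-7)²)² = ((-9 - 3*(20*(1/14))²) + 2*49)² = ((-9 - 3*(10/7)²) + 98)² = ((-9 - 3*100/49) + 98)² = ((-9 - 300/49) + 98)² = (-741/49 + 98)² = (4061/49)² = 16491721/2401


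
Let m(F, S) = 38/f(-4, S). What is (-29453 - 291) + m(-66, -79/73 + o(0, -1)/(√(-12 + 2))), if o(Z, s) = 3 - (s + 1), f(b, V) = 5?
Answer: -148682/5 ≈ -29736.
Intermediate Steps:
o(Z, s) = 2 - s (o(Z, s) = 3 - (1 + s) = 3 + (-1 - s) = 2 - s)
m(F, S) = 38/5
(-29453 - 291) + m(-66, -79/73 + o(0, -1)/(√(-12 + 2))) = (-29453 - 291) + 38/5 = -29744 + 38/5 = -148682/5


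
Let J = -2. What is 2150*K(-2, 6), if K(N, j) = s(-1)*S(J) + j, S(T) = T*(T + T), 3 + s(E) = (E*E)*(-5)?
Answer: -124700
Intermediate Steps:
s(E) = -3 - 5*E**2 (s(E) = -3 + (E*E)*(-5) = -3 + E**2*(-5) = -3 - 5*E**2)
S(T) = 2*T**2 (S(T) = T*(2*T) = 2*T**2)
K(N, j) = -64 + j (K(N, j) = (-3 - 5*(-1)**2)*(2*(-2)**2) + j = (-3 - 5*1)*(2*4) + j = (-3 - 5)*8 + j = -8*8 + j = -64 + j)
2150*K(-2, 6) = 2150*(-64 + 6) = 2150*(-58) = -124700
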